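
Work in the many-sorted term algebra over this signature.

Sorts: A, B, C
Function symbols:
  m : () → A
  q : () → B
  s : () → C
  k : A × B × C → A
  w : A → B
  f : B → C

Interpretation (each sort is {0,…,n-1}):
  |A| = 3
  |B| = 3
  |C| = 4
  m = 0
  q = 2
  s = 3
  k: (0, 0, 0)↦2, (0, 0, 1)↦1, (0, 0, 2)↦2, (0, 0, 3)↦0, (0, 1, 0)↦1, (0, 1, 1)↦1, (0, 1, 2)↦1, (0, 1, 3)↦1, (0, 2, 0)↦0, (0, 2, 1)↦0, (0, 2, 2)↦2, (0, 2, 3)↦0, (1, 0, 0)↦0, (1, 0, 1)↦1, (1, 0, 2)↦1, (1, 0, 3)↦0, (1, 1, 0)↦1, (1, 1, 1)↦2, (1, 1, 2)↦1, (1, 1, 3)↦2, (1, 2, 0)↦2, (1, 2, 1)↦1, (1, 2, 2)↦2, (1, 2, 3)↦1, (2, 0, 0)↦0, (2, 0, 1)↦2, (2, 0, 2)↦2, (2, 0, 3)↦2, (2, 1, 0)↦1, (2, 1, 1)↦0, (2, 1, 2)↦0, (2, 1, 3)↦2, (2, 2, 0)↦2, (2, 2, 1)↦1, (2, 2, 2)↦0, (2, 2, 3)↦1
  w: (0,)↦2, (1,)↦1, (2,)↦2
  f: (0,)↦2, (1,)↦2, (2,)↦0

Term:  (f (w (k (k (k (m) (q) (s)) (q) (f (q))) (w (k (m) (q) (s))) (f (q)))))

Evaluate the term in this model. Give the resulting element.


  m = 0
  q = 2
  s = 3
  (k (m) (q) (s)) = k(0, 2, 3) = 0
  q = 2
  q = 2
  (f (q)) = f(2,) = 0
  (k (k (m) (q) (s)) (q) (f (q))) = k(0, 2, 0) = 0
  m = 0
  q = 2
  s = 3
  (k (m) (q) (s)) = k(0, 2, 3) = 0
  (w (k (m) (q) (s))) = w(0,) = 2
  q = 2
  (f (q)) = f(2,) = 0
  (k (k (k (m) (q) (s)) (q) (f (q))) (w (k (m) (q) (s))) (f (q))) = k(0, 2, 0) = 0
  (w (k (k (k (m) (q) (s)) (q) (f (q))) (w (k (m) (q) (s))) (f (q)))) = w(0,) = 2
  (f (w (k (k (k (m) (q) (s)) (q) (f (q))) (w (k (m) (q) (s))) (f (q))))) = f(2,) = 0

value = 0


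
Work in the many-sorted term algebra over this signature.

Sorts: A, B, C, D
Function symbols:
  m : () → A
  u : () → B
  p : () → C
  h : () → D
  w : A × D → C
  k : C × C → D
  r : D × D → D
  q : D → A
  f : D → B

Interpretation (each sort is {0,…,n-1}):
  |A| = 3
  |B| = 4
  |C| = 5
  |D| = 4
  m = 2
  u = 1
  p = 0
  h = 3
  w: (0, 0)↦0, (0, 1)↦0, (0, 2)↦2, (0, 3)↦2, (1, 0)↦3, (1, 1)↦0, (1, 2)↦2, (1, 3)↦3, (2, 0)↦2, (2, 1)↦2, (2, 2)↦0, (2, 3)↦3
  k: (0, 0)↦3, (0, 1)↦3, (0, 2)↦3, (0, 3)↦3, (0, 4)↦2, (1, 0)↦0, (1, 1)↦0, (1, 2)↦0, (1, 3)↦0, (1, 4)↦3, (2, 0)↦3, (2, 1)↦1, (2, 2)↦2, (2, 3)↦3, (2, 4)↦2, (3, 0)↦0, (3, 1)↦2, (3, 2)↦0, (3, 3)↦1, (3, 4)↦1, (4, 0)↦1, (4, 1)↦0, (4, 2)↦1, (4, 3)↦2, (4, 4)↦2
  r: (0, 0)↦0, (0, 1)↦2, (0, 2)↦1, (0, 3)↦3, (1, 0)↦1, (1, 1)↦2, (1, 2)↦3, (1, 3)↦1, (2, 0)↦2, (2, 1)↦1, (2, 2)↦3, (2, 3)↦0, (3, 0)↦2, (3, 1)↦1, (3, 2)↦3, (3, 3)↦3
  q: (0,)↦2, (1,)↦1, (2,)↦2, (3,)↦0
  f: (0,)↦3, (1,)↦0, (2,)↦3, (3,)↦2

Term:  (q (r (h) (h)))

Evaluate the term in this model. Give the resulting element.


value = 0

  h = 3
  h = 3
  (r (h) (h)) = r(3, 3) = 3
  (q (r (h) (h))) = q(3,) = 0


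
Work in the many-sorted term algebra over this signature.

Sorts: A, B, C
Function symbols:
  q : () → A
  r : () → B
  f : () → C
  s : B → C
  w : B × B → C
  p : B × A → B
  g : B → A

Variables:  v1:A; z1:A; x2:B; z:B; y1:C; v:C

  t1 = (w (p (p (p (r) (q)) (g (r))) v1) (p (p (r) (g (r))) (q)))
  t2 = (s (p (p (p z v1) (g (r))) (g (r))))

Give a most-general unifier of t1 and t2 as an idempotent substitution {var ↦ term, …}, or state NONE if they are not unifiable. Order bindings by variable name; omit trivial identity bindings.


head clash or occurs-check failure — not unifiable

NONE (not unifiable)


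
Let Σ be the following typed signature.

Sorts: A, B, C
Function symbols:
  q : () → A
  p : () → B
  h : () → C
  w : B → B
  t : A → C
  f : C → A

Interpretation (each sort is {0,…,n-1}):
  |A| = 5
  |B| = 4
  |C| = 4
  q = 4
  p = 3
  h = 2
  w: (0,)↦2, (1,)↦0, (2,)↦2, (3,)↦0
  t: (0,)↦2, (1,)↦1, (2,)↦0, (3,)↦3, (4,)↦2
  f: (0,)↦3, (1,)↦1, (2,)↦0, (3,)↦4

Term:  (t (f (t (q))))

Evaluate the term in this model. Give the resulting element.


value = 2

  q = 4
  (t (q)) = t(4,) = 2
  (f (t (q))) = f(2,) = 0
  (t (f (t (q)))) = t(0,) = 2


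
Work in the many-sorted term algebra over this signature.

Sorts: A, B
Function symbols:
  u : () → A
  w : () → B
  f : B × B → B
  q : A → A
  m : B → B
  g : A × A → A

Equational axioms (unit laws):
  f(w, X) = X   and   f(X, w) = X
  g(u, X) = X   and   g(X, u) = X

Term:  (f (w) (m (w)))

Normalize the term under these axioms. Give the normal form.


1. (f (w) (m (w)))  →  (m (w))

normal form = (m (w))


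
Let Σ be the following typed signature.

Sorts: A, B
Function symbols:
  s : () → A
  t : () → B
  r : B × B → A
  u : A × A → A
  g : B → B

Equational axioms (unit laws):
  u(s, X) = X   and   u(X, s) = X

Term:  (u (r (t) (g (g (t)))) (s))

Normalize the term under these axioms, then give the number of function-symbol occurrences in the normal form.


1. (u (r (t) (g (g (t)))) (s))  →  (r (t) (g (g (t))))
normal form: (r (t) (g (g (t))))

size = 5


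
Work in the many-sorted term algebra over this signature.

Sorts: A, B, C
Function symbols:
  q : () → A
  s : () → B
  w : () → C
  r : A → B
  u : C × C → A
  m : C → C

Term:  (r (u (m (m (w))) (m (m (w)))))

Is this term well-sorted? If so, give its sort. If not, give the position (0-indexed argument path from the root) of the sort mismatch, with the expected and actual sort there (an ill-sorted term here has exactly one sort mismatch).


well-sorted; sort = B

        (w) : C
      (m (w)) : C
    (m (m (w))) : C
        (w) : C
      (m (w)) : C
    (m (m (w))) : C
  (u (m (m (w))) (m (m (w)))) : A
(r (u (m (m (w))) (m (m (w))))) : B


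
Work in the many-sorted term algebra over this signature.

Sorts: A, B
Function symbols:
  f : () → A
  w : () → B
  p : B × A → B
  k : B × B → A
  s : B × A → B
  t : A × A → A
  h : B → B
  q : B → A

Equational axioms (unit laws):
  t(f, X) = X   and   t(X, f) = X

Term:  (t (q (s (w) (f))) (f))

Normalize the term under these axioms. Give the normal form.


normal form = (q (s (w) (f)))

1. (t (q (s (w) (f))) (f))  →  (q (s (w) (f)))


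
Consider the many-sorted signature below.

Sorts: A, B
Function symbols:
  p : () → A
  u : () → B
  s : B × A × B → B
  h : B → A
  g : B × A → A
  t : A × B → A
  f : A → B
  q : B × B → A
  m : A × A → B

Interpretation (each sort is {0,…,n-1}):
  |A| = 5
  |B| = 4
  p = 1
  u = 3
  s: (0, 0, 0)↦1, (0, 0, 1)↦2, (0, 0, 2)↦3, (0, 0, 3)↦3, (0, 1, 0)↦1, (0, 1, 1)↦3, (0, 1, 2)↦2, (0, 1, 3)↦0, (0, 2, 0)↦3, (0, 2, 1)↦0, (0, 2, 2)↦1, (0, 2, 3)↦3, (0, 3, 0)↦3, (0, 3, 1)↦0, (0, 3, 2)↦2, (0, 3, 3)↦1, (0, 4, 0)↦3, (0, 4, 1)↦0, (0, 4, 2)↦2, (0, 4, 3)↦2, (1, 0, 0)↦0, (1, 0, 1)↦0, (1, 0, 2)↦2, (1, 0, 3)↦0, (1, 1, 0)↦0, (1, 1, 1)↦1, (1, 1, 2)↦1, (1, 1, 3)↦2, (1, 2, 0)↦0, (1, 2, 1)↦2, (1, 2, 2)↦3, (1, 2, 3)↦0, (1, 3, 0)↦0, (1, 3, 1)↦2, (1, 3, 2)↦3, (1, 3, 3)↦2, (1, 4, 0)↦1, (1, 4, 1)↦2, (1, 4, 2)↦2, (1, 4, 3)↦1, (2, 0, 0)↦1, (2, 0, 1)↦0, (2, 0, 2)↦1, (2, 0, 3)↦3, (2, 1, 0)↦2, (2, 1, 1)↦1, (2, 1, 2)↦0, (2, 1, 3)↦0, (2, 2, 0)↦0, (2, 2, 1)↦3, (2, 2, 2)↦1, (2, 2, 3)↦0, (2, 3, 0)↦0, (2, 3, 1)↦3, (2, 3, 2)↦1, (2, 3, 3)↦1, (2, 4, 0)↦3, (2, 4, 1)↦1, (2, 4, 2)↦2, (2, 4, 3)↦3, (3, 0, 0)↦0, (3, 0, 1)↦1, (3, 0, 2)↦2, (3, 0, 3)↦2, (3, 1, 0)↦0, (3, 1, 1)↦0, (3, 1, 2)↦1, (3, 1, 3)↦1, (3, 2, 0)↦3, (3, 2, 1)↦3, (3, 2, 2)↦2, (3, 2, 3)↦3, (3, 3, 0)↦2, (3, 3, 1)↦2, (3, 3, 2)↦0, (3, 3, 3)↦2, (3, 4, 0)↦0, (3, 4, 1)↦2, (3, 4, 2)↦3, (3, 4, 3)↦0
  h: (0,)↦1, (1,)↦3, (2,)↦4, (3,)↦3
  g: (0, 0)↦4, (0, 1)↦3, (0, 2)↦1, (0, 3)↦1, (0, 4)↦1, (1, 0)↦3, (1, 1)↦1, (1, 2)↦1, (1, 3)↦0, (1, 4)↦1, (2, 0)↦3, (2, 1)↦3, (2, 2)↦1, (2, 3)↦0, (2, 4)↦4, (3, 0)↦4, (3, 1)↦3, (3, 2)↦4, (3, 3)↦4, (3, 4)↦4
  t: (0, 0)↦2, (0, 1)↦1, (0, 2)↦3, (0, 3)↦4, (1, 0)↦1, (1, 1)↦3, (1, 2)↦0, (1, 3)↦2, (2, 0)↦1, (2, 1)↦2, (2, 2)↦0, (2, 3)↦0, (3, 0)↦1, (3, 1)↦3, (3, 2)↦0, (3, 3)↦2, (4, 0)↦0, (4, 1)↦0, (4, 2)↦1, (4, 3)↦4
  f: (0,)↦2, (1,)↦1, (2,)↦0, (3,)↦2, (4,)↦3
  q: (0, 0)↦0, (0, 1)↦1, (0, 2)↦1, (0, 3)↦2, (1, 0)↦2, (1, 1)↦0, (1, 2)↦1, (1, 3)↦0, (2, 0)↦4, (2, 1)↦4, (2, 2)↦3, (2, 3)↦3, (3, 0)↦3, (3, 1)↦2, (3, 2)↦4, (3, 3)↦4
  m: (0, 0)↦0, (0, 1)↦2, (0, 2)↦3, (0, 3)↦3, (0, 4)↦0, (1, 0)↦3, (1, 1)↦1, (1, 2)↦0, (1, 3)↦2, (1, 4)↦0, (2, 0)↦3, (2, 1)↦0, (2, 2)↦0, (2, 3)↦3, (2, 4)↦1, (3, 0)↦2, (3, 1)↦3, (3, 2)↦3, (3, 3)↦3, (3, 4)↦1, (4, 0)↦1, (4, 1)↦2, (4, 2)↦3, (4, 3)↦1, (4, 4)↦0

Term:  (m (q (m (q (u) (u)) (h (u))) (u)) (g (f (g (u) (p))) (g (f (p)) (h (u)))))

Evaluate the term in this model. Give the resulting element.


value = 3

  u = 3
  u = 3
  (q (u) (u)) = q(3, 3) = 4
  u = 3
  (h (u)) = h(3,) = 3
  (m (q (u) (u)) (h (u))) = m(4, 3) = 1
  u = 3
  (q (m (q (u) (u)) (h (u))) (u)) = q(1, 3) = 0
  u = 3
  p = 1
  (g (u) (p)) = g(3, 1) = 3
  (f (g (u) (p))) = f(3,) = 2
  p = 1
  (f (p)) = f(1,) = 1
  u = 3
  (h (u)) = h(3,) = 3
  (g (f (p)) (h (u))) = g(1, 3) = 0
  (g (f (g (u) (p))) (g (f (p)) (h (u)))) = g(2, 0) = 3
  (m (q (m (q (u) (u)) (h (u))) (u)) (g (f (g (u) (p))) (g (f (p)) (h (u))))) = m(0, 3) = 3


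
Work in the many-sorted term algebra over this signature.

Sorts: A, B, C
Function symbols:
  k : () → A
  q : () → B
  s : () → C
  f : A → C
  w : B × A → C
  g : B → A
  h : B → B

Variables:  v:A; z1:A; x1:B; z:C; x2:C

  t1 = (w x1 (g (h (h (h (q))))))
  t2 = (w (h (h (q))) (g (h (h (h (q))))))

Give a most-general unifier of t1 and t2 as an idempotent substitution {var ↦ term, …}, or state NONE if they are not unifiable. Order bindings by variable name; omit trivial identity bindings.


{x1 ↦ (h (h (q)))}


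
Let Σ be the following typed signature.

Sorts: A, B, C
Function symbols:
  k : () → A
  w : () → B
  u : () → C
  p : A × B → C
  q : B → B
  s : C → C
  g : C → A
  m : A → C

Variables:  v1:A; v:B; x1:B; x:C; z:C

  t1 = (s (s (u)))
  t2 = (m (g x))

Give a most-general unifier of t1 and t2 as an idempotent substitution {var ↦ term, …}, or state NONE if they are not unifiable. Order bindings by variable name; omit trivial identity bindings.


NONE (not unifiable)

head clash or occurs-check failure — not unifiable


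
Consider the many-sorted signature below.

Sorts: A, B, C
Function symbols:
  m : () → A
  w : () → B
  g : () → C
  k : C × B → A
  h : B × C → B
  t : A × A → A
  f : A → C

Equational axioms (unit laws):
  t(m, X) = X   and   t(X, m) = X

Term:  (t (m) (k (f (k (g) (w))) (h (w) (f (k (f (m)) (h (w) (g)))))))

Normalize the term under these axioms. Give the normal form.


1. (t (m) (k (f (k (g) (w))) (h (w) (f (k (f (m)) (h (w) (g)))))))  →  (k (f (k (g) (w))) (h (w) (f (k (f (m)) (h (w) (g))))))

normal form = (k (f (k (g) (w))) (h (w) (f (k (f (m)) (h (w) (g))))))


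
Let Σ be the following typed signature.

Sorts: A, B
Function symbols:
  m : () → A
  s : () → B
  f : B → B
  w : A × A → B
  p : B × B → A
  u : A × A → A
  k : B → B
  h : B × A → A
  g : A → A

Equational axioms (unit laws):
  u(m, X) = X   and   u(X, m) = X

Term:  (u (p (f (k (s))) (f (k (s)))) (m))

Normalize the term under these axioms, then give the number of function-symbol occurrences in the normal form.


size = 7

1. (u (p (f (k (s))) (f (k (s)))) (m))  →  (p (f (k (s))) (f (k (s))))
normal form: (p (f (k (s))) (f (k (s))))


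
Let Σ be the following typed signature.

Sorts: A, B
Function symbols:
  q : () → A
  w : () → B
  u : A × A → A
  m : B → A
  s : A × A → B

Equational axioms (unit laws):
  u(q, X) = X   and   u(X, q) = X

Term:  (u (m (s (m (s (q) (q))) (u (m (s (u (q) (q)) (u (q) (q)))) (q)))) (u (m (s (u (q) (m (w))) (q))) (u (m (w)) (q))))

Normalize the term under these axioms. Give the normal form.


normal form = (u (m (s (m (s (q) (q))) (m (s (q) (q))))) (u (m (s (m (w)) (q))) (m (w))))

1. (u (m (s (m (s (q) (q))) (u (m (s (u (q) (q)) (u (q) (q)))) (q)))) (u (m (s (u (q) (m (w))) (q))) (u (m (w)) (q))))  →  (u (m (s (m (s (q) (q))) (m (s (u (q) (q)) (u (q) (q)))))) (u (m (s (u (q) (m (w))) (q))) (u (m (w)) (q))))
2. (u (m (s (m (s (q) (q))) (m (s (u (q) (q)) (u (q) (q)))))) (u (m (s (u (q) (m (w))) (q))) (u (m (w)) (q))))  →  (u (m (s (m (s (q) (q))) (m (s (q) (u (q) (q)))))) (u (m (s (u (q) (m (w))) (q))) (u (m (w)) (q))))
3. (u (m (s (m (s (q) (q))) (m (s (q) (u (q) (q)))))) (u (m (s (u (q) (m (w))) (q))) (u (m (w)) (q))))  →  (u (m (s (m (s (q) (q))) (m (s (q) (q))))) (u (m (s (u (q) (m (w))) (q))) (u (m (w)) (q))))
4. (u (m (s (m (s (q) (q))) (m (s (q) (q))))) (u (m (s (u (q) (m (w))) (q))) (u (m (w)) (q))))  →  (u (m (s (m (s (q) (q))) (m (s (q) (q))))) (u (m (s (m (w)) (q))) (u (m (w)) (q))))
5. (u (m (s (m (s (q) (q))) (m (s (q) (q))))) (u (m (s (m (w)) (q))) (u (m (w)) (q))))  →  (u (m (s (m (s (q) (q))) (m (s (q) (q))))) (u (m (s (m (w)) (q))) (m (w))))


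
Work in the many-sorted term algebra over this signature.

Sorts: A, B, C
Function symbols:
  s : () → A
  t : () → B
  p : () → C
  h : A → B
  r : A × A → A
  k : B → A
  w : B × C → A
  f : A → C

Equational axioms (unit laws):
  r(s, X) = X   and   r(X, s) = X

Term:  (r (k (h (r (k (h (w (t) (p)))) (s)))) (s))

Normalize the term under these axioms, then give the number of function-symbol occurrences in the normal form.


1. (r (k (h (r (k (h (w (t) (p)))) (s)))) (s))  →  (k (h (r (k (h (w (t) (p)))) (s))))
2. (k (h (r (k (h (w (t) (p)))) (s))))  →  (k (h (k (h (w (t) (p))))))
normal form: (k (h (k (h (w (t) (p))))))

size = 7


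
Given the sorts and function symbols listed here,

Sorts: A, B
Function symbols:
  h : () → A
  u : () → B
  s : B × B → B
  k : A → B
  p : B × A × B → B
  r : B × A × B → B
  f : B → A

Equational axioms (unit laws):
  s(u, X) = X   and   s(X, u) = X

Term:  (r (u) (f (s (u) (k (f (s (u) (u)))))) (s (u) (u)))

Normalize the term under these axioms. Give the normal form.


1. (r (u) (f (s (u) (k (f (s (u) (u)))))) (s (u) (u)))  →  (r (u) (f (k (f (s (u) (u))))) (s (u) (u)))
2. (r (u) (f (k (f (s (u) (u))))) (s (u) (u)))  →  (r (u) (f (k (f (u)))) (s (u) (u)))
3. (r (u) (f (k (f (u)))) (s (u) (u)))  →  (r (u) (f (k (f (u)))) (u))

normal form = (r (u) (f (k (f (u)))) (u))


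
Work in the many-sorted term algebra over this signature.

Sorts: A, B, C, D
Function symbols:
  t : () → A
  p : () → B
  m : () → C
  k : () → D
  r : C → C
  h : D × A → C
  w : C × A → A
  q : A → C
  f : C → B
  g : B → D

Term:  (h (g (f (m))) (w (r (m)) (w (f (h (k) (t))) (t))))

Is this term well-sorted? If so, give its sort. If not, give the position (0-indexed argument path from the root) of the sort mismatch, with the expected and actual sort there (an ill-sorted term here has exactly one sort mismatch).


ill-sorted at position [1, 1, 0]: expected C, got B

      (m) : C
    (f (m)) : B
  (g (f (m))) : D
      (m) : C
    (r (m)) : C
          (k) : D
          (t) : A
        (h (k) (t)) : C
      (f (h (k) (t))) : B
      (t) : A
    (w (f (h (k) (t))) (t)) : ✗ arg 0 at [1, 1, 0] has sort B, expected C


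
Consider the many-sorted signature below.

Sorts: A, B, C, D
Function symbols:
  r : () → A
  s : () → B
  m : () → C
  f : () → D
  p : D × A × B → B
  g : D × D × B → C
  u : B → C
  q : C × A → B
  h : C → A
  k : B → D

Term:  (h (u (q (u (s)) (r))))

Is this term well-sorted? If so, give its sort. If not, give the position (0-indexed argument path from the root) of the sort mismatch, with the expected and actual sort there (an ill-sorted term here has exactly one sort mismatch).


        (s) : B
      (u (s)) : C
      (r) : A
    (q (u (s)) (r)) : B
  (u (q (u (s)) (r))) : C
(h (u (q (u (s)) (r)))) : A

well-sorted; sort = A


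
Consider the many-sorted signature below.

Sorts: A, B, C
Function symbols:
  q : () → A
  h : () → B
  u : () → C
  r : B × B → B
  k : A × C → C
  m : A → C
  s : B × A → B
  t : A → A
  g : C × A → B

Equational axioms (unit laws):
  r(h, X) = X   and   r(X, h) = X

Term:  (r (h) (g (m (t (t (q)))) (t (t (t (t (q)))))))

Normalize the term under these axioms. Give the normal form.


normal form = (g (m (t (t (q)))) (t (t (t (t (q))))))

1. (r (h) (g (m (t (t (q)))) (t (t (t (t (q)))))))  →  (g (m (t (t (q)))) (t (t (t (t (q))))))


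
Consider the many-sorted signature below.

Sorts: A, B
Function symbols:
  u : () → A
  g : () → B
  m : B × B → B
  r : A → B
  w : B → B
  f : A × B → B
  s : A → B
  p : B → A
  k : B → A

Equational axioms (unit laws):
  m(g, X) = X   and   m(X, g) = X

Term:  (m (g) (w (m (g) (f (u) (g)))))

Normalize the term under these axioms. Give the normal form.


normal form = (w (f (u) (g)))

1. (m (g) (w (m (g) (f (u) (g)))))  →  (w (m (g) (f (u) (g))))
2. (w (m (g) (f (u) (g))))  →  (w (f (u) (g)))


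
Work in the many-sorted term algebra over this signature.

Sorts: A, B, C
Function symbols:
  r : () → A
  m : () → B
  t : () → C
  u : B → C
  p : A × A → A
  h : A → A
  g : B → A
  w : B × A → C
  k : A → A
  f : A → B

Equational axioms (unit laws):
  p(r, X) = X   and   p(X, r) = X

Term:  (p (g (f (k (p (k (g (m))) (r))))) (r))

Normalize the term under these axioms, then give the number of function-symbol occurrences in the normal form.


size = 6

1. (p (g (f (k (p (k (g (m))) (r))))) (r))  →  (g (f (k (p (k (g (m))) (r)))))
2. (g (f (k (p (k (g (m))) (r)))))  →  (g (f (k (k (g (m))))))
normal form: (g (f (k (k (g (m))))))


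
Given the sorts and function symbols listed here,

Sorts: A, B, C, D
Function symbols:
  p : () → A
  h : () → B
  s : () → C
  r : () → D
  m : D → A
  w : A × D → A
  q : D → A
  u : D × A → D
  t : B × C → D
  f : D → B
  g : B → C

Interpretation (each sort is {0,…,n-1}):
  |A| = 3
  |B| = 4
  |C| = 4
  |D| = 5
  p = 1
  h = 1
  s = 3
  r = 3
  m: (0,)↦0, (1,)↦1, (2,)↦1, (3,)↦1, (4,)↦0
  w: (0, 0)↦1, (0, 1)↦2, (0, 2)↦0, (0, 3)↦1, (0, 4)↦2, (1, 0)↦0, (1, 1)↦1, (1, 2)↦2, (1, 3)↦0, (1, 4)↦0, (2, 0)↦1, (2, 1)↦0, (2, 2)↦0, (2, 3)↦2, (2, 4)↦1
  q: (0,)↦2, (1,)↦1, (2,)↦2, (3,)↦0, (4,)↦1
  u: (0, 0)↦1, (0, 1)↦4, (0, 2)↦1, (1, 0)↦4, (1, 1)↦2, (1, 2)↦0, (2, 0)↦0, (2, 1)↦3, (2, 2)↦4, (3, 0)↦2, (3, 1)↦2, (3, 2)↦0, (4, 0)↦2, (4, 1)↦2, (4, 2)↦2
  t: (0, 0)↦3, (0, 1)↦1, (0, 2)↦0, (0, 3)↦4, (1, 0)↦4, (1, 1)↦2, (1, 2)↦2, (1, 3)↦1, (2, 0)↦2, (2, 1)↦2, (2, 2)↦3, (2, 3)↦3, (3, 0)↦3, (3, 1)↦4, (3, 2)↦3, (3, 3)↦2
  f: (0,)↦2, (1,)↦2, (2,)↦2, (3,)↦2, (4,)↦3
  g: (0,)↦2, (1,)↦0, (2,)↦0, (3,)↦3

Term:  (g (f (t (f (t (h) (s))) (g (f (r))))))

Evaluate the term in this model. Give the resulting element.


  h = 1
  s = 3
  (t (h) (s)) = t(1, 3) = 1
  (f (t (h) (s))) = f(1,) = 2
  r = 3
  (f (r)) = f(3,) = 2
  (g (f (r))) = g(2,) = 0
  (t (f (t (h) (s))) (g (f (r)))) = t(2, 0) = 2
  (f (t (f (t (h) (s))) (g (f (r))))) = f(2,) = 2
  (g (f (t (f (t (h) (s))) (g (f (r)))))) = g(2,) = 0

value = 0


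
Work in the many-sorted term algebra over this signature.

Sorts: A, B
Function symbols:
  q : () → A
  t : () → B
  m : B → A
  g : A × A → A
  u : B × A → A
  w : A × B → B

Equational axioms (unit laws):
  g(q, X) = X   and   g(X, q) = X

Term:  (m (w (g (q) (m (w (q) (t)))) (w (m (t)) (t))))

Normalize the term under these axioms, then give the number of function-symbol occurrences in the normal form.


1. (m (w (g (q) (m (w (q) (t)))) (w (m (t)) (t))))  →  (m (w (m (w (q) (t))) (w (m (t)) (t))))
normal form: (m (w (m (w (q) (t))) (w (m (t)) (t))))

size = 10


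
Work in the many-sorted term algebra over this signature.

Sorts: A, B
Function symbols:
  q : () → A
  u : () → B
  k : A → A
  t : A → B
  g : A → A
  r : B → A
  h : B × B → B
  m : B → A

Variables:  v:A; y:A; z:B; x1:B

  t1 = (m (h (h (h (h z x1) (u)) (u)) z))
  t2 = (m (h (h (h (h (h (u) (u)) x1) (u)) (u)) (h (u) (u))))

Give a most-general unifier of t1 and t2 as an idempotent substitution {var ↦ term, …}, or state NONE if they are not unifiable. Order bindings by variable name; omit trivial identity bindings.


{z ↦ (h (u) (u))}


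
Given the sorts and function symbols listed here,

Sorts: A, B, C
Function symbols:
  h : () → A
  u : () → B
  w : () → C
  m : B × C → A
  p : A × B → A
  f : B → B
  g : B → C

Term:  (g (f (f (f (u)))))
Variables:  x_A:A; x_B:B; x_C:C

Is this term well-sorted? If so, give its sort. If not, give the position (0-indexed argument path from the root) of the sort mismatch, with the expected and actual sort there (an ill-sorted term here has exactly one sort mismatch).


        (u) : B
      (f (u)) : B
    (f (f (u))) : B
  (f (f (f (u)))) : B
(g (f (f (f (u))))) : C

well-sorted; sort = C


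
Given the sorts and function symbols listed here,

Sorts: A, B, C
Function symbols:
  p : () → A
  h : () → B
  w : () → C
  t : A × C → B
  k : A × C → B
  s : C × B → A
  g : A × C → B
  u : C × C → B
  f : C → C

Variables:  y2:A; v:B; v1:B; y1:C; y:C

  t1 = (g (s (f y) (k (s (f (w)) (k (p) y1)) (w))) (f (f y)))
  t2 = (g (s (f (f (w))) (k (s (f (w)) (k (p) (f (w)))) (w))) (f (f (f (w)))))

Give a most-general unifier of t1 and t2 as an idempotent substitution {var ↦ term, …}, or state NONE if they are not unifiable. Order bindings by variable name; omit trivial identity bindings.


{y ↦ (f (w)), y1 ↦ (f (w))}


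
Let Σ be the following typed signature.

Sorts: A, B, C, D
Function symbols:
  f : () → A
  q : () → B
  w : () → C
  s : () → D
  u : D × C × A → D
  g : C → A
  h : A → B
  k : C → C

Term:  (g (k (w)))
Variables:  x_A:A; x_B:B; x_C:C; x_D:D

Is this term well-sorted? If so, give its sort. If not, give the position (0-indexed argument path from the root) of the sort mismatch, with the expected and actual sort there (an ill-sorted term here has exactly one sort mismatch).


    (w) : C
  (k (w)) : C
(g (k (w))) : A

well-sorted; sort = A


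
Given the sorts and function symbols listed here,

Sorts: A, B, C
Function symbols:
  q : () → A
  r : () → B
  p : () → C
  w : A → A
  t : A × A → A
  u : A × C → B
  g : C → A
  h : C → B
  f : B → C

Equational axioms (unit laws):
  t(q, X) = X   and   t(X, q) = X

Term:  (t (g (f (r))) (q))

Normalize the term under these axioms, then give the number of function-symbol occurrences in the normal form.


size = 3

1. (t (g (f (r))) (q))  →  (g (f (r)))
normal form: (g (f (r)))


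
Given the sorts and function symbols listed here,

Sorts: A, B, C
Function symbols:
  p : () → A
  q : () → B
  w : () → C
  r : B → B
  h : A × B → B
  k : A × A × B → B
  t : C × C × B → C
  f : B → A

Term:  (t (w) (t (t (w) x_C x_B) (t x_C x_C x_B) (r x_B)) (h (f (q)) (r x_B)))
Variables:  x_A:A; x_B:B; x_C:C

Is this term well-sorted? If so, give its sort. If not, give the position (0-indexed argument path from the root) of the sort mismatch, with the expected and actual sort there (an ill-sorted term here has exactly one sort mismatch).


  (w) : C
      (w) : C
      x_C : C
      x_B : B
    (t (w) x_C x_B) : C
      x_C : C
      x_C : C
      x_B : B
    (t x_C x_C x_B) : C
      x_B : B
    (r x_B) : B
  (t (t (w) x_C x_B) (t x_C x_C x_B) (r x_B)) : C
      (q) : B
    (f (q)) : A
      x_B : B
    (r x_B) : B
  (h (f (q)) (r x_B)) : B
(t (w) (t (t (w) x_C x_B) (t x_C x_C x_B) (r x_B)) (h (f (q)) (r x_B))) : C

well-sorted; sort = C


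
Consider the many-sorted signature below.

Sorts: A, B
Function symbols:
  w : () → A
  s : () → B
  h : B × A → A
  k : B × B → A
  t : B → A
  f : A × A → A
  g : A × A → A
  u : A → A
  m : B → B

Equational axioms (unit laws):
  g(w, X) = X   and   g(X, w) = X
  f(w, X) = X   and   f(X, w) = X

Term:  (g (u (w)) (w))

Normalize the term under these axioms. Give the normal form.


1. (g (u (w)) (w))  →  (u (w))

normal form = (u (w))


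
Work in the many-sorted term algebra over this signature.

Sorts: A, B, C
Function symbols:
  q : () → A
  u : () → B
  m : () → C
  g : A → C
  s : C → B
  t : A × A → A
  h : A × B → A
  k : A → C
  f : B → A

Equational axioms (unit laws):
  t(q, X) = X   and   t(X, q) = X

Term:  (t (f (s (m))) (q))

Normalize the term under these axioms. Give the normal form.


normal form = (f (s (m)))

1. (t (f (s (m))) (q))  →  (f (s (m)))


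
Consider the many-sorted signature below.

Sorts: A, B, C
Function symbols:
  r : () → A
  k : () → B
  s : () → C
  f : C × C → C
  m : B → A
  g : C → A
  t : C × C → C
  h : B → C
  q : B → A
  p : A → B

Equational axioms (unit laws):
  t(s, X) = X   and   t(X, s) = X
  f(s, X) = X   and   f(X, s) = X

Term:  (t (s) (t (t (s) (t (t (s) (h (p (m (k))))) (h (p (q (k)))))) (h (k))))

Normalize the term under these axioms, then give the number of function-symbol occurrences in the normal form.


1. (t (s) (t (t (s) (t (t (s) (h (p (m (k))))) (h (p (q (k)))))) (h (k))))  →  (t (t (s) (t (t (s) (h (p (m (k))))) (h (p (q (k)))))) (h (k)))
2. (t (t (s) (t (t (s) (h (p (m (k))))) (h (p (q (k)))))) (h (k)))  →  (t (t (t (s) (h (p (m (k))))) (h (p (q (k))))) (h (k)))
3. (t (t (t (s) (h (p (m (k))))) (h (p (q (k))))) (h (k)))  →  (t (t (h (p (m (k)))) (h (p (q (k))))) (h (k)))
normal form: (t (t (h (p (m (k)))) (h (p (q (k))))) (h (k)))

size = 12


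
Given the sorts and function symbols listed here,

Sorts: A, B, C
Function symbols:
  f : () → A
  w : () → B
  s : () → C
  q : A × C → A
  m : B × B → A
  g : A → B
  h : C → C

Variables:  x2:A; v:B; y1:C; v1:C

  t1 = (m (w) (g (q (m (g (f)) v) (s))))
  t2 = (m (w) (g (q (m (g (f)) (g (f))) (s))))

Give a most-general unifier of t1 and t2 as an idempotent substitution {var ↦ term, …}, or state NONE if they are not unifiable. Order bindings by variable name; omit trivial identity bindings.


{v ↦ (g (f))}


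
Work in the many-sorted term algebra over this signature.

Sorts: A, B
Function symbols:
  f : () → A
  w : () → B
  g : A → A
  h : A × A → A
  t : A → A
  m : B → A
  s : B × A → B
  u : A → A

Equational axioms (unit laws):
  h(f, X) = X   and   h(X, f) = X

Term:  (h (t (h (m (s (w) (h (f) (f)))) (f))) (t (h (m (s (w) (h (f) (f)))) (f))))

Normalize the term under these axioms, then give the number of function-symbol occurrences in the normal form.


1. (h (t (h (m (s (w) (h (f) (f)))) (f))) (t (h (m (s (w) (h (f) (f)))) (f))))  →  (h (t (m (s (w) (h (f) (f))))) (t (h (m (s (w) (h (f) (f)))) (f))))
2. (h (t (m (s (w) (h (f) (f))))) (t (h (m (s (w) (h (f) (f)))) (f))))  →  (h (t (m (s (w) (f)))) (t (h (m (s (w) (h (f) (f)))) (f))))
3. (h (t (m (s (w) (f)))) (t (h (m (s (w) (h (f) (f)))) (f))))  →  (h (t (m (s (w) (f)))) (t (m (s (w) (h (f) (f))))))
4. (h (t (m (s (w) (f)))) (t (m (s (w) (h (f) (f))))))  →  (h (t (m (s (w) (f)))) (t (m (s (w) (f)))))
normal form: (h (t (m (s (w) (f)))) (t (m (s (w) (f)))))

size = 11


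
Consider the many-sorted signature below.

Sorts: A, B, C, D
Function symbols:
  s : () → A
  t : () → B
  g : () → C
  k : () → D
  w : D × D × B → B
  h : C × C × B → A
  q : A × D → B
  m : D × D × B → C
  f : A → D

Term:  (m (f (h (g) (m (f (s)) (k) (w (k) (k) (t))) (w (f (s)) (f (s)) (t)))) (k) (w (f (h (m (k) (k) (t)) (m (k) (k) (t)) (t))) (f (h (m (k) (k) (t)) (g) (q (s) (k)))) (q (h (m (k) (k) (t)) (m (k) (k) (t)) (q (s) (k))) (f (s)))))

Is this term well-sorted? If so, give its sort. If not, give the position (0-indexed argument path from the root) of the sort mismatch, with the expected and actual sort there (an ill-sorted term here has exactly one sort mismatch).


      (g) : C
          (s) : A
        (f (s)) : D
        (k) : D
          (k) : D
          (k) : D
          (t) : B
        (w (k) (k) (t)) : B
      (m (f (s)) (k) (w (k) (k) (t))) : C
          (s) : A
        (f (s)) : D
          (s) : A
        (f (s)) : D
        (t) : B
      (w (f (s)) (f (s)) (t)) : B
    (h (g) (m (f (s)) (k) (w (k) (k) (t))) (w (f (s)) (f (s)) (t))) : A
  (f (h (g) (m (f (s)) (k) (w (k) (k) (t))) (w (f (s)) (f (s)) (t)))) : D
  (k) : D
          (k) : D
          (k) : D
          (t) : B
        (m (k) (k) (t)) : C
          (k) : D
          (k) : D
          (t) : B
        (m (k) (k) (t)) : C
        (t) : B
      (h (m (k) (k) (t)) (m (k) (k) (t)) (t)) : A
    (f (h (m (k) (k) (t)) (m (k) (k) (t)) (t))) : D
          (k) : D
          (k) : D
          (t) : B
        (m (k) (k) (t)) : C
        (g) : C
          (s) : A
          (k) : D
        (q (s) (k)) : B
      (h (m (k) (k) (t)) (g) (q (s) (k))) : A
    (f (h (m (k) (k) (t)) (g) (q (s) (k)))) : D
          (k) : D
          (k) : D
          (t) : B
        (m (k) (k) (t)) : C
          (k) : D
          (k) : D
          (t) : B
        (m (k) (k) (t)) : C
          (s) : A
          (k) : D
        (q (s) (k)) : B
      (h (m (k) (k) (t)) (m (k) (k) (t)) (q (s) (k))) : A
        (s) : A
      (f (s)) : D
    (q (h (m (k) (k) (t)) (m (k) (k) (t)) (q (s) (k))) (f (s))) : B
  (w (f (h (m (k) (k) (t)) (m (k) (k) (t)) (t))) (f (h (m (k) (k) (t)) (g) (q (s) (k)))) (q (h (m (k) (k) (t)) (m (k) (k) (t)) (q (s) (k))) (f (s)))) : B
(m (f (h (g) (m (f (s)) (k) (w (k) (k) (t))) (w (f (s)) (f (s)) (t)))) (k) (w (f (h (m (k) (k) (t)) (m (k) (k) (t)) (t))) (f (h (m (k) (k) (t)) (g) (q (s) (k)))) (q (h (m (k) (k) (t)) (m (k) (k) (t)) (q (s) (k))) (f (s))))) : C

well-sorted; sort = C


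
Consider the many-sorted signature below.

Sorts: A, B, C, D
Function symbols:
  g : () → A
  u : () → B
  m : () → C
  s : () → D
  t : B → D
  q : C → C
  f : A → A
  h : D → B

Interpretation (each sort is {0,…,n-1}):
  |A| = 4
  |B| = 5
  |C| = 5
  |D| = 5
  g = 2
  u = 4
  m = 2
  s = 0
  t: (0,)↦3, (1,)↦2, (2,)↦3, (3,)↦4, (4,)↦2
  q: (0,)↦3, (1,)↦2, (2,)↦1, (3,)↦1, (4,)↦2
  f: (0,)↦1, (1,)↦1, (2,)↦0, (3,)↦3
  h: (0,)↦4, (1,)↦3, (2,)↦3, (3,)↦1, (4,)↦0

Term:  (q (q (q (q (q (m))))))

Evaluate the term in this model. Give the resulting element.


  m = 2
  (q (m)) = q(2,) = 1
  (q (q (m))) = q(1,) = 2
  (q (q (q (m)))) = q(2,) = 1
  (q (q (q (q (m))))) = q(1,) = 2
  (q (q (q (q (q (m)))))) = q(2,) = 1

value = 1


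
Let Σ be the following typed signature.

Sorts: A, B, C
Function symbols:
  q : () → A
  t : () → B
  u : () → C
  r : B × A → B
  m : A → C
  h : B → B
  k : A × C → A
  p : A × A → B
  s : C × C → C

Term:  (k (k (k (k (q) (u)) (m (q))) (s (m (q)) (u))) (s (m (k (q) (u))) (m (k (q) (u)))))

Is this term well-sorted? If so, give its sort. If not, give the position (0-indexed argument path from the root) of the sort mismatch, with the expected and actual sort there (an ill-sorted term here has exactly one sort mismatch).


        (q) : A
        (u) : C
      (k (q) (u)) : A
        (q) : A
      (m (q)) : C
    (k (k (q) (u)) (m (q))) : A
        (q) : A
      (m (q)) : C
      (u) : C
    (s (m (q)) (u)) : C
  (k (k (k (q) (u)) (m (q))) (s (m (q)) (u))) : A
        (q) : A
        (u) : C
      (k (q) (u)) : A
    (m (k (q) (u))) : C
        (q) : A
        (u) : C
      (k (q) (u)) : A
    (m (k (q) (u))) : C
  (s (m (k (q) (u))) (m (k (q) (u)))) : C
(k (k (k (k (q) (u)) (m (q))) (s (m (q)) (u))) (s (m (k (q) (u))) (m (k (q) (u))))) : A

well-sorted; sort = A


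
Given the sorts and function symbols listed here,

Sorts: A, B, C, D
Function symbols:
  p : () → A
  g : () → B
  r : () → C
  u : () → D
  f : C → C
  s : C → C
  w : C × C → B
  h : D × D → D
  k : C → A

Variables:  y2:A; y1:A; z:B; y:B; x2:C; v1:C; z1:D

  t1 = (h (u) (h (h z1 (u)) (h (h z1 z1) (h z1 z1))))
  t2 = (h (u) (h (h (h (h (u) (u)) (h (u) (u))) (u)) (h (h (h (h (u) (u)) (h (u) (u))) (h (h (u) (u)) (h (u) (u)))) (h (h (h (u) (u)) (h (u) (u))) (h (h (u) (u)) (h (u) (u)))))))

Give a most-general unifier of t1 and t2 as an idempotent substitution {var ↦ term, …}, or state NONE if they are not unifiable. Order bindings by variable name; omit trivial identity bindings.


{z1 ↦ (h (h (u) (u)) (h (u) (u)))}


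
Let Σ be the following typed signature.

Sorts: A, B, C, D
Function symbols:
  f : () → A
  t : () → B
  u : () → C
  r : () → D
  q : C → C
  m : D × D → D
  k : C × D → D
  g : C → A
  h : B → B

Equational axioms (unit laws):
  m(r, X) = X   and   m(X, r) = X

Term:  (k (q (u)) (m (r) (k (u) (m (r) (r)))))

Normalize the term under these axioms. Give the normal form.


1. (k (q (u)) (m (r) (k (u) (m (r) (r)))))  →  (k (q (u)) (k (u) (m (r) (r))))
2. (k (q (u)) (k (u) (m (r) (r))))  →  (k (q (u)) (k (u) (r)))

normal form = (k (q (u)) (k (u) (r)))


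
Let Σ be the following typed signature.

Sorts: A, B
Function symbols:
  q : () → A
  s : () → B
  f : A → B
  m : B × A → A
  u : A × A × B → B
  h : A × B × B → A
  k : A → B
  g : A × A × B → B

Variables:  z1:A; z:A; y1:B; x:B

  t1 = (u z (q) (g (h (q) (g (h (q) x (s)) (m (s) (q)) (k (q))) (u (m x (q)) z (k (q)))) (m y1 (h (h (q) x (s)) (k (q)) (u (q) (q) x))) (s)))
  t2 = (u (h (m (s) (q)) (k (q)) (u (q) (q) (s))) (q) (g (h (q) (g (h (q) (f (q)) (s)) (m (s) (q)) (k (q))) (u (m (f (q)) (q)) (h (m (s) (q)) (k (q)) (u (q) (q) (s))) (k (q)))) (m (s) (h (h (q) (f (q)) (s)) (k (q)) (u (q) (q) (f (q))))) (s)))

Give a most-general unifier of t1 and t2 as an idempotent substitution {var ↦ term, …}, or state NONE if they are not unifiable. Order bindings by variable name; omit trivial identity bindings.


{x ↦ (f (q)), y1 ↦ (s), z ↦ (h (m (s) (q)) (k (q)) (u (q) (q) (s)))}


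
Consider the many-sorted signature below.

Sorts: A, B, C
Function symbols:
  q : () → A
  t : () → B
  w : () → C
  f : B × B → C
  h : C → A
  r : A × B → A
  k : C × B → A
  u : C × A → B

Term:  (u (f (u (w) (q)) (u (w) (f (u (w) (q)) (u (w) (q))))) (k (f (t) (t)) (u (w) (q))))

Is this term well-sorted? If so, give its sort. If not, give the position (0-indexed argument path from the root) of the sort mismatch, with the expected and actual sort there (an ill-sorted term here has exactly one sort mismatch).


ill-sorted at position [0, 1, 1]: expected A, got C

      (w) : C
      (q) : A
    (u (w) (q)) : B
      (w) : C
          (w) : C
          (q) : A
        (u (w) (q)) : B
          (w) : C
          (q) : A
        (u (w) (q)) : B
      (f (u (w) (q)) (u (w) (q))) : C
    (u (w) (f (u (w) (q)) (u (w) (q)))) : ✗ arg 1 at [0, 1, 1] has sort C, expected A
      (t) : B
      (t) : B
    (f (t) (t)) : C
      (w) : C
      (q) : A
    (u (w) (q)) : B
  (k (f (t) (t)) (u (w) (q))) : A


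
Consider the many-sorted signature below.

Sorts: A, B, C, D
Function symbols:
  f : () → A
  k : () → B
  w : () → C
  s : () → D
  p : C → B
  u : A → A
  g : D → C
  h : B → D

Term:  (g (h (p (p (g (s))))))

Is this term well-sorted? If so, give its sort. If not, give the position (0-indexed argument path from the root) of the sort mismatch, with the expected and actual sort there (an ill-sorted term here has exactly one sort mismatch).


          (s) : D
        (g (s)) : C
      (p (g (s))) : B
    (p (p (g (s)))) : ✗ arg 0 at [0, 0, 0] has sort B, expected C

ill-sorted at position [0, 0, 0]: expected C, got B


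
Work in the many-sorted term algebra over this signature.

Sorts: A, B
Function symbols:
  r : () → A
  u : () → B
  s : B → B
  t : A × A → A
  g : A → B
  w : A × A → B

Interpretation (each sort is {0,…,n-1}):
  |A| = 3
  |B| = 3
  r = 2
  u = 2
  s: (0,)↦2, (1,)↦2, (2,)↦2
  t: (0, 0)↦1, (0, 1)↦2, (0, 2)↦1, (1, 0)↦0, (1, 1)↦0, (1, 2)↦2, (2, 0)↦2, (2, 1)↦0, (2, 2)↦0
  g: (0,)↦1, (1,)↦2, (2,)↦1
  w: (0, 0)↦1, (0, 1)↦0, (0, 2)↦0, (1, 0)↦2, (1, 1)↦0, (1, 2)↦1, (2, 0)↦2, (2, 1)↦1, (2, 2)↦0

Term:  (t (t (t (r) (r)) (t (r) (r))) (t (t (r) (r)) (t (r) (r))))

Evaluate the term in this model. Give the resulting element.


value = 0

  r = 2
  r = 2
  (t (r) (r)) = t(2, 2) = 0
  r = 2
  r = 2
  (t (r) (r)) = t(2, 2) = 0
  (t (t (r) (r)) (t (r) (r))) = t(0, 0) = 1
  r = 2
  r = 2
  (t (r) (r)) = t(2, 2) = 0
  r = 2
  r = 2
  (t (r) (r)) = t(2, 2) = 0
  (t (t (r) (r)) (t (r) (r))) = t(0, 0) = 1
  (t (t (t (r) (r)) (t (r) (r))) (t (t (r) (r)) (t (r) (r)))) = t(1, 1) = 0


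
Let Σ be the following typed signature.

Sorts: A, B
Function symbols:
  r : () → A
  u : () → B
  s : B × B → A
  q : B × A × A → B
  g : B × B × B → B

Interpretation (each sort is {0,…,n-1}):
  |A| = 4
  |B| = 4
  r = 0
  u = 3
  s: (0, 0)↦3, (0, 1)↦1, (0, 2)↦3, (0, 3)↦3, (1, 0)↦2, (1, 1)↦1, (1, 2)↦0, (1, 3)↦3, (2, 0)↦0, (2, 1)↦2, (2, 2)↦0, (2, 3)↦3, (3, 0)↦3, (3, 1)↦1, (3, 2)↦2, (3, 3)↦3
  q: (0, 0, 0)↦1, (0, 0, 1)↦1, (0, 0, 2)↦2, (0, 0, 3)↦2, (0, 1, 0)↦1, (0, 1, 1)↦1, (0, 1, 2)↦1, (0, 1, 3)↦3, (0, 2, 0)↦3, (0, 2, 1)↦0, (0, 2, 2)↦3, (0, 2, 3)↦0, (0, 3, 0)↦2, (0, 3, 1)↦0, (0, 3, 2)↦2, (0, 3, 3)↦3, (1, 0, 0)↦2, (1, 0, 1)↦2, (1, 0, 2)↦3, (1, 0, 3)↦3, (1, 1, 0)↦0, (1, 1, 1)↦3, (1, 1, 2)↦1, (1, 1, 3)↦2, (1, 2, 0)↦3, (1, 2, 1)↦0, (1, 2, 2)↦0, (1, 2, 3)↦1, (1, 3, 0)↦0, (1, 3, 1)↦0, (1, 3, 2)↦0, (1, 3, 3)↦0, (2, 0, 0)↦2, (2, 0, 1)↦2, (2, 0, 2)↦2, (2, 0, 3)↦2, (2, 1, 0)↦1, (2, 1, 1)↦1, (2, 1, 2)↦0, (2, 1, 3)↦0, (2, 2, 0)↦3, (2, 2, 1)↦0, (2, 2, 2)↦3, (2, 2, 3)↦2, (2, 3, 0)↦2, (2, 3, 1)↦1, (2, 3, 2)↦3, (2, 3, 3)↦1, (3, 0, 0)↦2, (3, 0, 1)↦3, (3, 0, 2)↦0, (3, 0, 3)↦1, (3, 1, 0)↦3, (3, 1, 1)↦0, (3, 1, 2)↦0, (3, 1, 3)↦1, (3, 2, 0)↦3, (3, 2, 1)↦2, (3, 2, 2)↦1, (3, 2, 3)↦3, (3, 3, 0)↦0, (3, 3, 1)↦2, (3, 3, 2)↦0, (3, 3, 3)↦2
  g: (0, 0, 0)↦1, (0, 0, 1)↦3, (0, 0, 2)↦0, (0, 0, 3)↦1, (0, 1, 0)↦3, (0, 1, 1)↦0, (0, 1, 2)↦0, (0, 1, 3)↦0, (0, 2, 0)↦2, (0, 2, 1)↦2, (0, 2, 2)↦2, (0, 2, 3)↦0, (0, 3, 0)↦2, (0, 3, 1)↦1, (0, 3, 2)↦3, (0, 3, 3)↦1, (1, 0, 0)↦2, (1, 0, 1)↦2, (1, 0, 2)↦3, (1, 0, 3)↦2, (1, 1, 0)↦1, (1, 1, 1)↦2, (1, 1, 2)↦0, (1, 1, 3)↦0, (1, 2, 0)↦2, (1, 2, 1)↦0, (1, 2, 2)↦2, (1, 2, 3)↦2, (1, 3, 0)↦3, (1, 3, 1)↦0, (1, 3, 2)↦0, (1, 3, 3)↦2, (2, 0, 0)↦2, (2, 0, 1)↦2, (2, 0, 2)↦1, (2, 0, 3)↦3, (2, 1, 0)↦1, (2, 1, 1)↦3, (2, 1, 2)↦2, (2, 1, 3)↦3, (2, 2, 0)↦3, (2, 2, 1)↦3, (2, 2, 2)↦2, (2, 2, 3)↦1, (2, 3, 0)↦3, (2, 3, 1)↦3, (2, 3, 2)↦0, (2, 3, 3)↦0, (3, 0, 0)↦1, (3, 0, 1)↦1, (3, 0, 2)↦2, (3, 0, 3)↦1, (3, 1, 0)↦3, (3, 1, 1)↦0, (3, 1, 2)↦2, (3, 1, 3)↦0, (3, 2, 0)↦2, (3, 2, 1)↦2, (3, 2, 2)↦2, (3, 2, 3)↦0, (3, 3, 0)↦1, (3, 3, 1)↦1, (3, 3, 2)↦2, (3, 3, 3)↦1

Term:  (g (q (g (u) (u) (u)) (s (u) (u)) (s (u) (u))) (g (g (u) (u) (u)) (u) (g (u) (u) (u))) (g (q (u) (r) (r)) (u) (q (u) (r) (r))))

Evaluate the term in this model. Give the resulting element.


value = 1

  u = 3
  u = 3
  u = 3
  (g (u) (u) (u)) = g(3, 3, 3) = 1
  u = 3
  u = 3
  (s (u) (u)) = s(3, 3) = 3
  u = 3
  u = 3
  (s (u) (u)) = s(3, 3) = 3
  (q (g (u) (u) (u)) (s (u) (u)) (s (u) (u))) = q(1, 3, 3) = 0
  u = 3
  u = 3
  u = 3
  (g (u) (u) (u)) = g(3, 3, 3) = 1
  u = 3
  u = 3
  u = 3
  u = 3
  (g (u) (u) (u)) = g(3, 3, 3) = 1
  (g (g (u) (u) (u)) (u) (g (u) (u) (u))) = g(1, 3, 1) = 0
  u = 3
  r = 0
  r = 0
  (q (u) (r) (r)) = q(3, 0, 0) = 2
  u = 3
  u = 3
  r = 0
  r = 0
  (q (u) (r) (r)) = q(3, 0, 0) = 2
  (g (q (u) (r) (r)) (u) (q (u) (r) (r))) = g(2, 3, 2) = 0
  (g (q (g (u) (u) (u)) (s (u) (u)) (s (u) (u))) (g (g (u) (u) (u)) (u) (g (u) (u) (u))) (g (q (u) (r) (r)) (u) (q (u) (r) (r)))) = g(0, 0, 0) = 1


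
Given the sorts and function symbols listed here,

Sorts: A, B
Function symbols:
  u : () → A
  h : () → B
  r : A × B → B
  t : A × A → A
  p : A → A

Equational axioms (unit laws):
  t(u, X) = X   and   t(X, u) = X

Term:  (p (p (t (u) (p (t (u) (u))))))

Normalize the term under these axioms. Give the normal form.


normal form = (p (p (p (u))))

1. (p (p (t (u) (p (t (u) (u))))))  →  (p (p (p (t (u) (u)))))
2. (p (p (p (t (u) (u)))))  →  (p (p (p (u))))
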